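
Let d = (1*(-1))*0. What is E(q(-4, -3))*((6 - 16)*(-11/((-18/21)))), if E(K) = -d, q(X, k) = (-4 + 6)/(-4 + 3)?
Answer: 0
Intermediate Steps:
d = 0 (d = -1*0 = 0)
q(X, k) = -2 (q(X, k) = 2/(-1) = 2*(-1) = -2)
E(K) = 0 (E(K) = -1*0 = 0)
E(q(-4, -3))*((6 - 16)*(-11/((-18/21)))) = 0*((6 - 16)*(-11/((-18/21)))) = 0*(-(-110)/((-18*1/21))) = 0*(-(-110)/(-6/7)) = 0*(-(-110)*(-7)/6) = 0*(-10*77/6) = 0*(-385/3) = 0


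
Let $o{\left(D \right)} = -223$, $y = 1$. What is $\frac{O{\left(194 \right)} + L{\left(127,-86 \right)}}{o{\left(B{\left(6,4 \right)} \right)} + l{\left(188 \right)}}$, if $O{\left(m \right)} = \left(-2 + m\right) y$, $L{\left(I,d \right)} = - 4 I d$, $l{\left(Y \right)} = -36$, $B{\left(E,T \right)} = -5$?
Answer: $- \frac{43880}{259} \approx -169.42$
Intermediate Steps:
$L{\left(I,d \right)} = - 4 I d$
$O{\left(m \right)} = -2 + m$ ($O{\left(m \right)} = \left(-2 + m\right) 1 = -2 + m$)
$\frac{O{\left(194 \right)} + L{\left(127,-86 \right)}}{o{\left(B{\left(6,4 \right)} \right)} + l{\left(188 \right)}} = \frac{\left(-2 + 194\right) - 508 \left(-86\right)}{-223 - 36} = \frac{192 + 43688}{-259} = 43880 \left(- \frac{1}{259}\right) = - \frac{43880}{259}$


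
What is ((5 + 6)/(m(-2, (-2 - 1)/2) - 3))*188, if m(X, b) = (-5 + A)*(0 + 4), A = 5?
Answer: -2068/3 ≈ -689.33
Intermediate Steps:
m(X, b) = 0 (m(X, b) = (-5 + 5)*(0 + 4) = 0*4 = 0)
((5 + 6)/(m(-2, (-2 - 1)/2) - 3))*188 = ((5 + 6)/(0 - 3))*188 = (11/(-3))*188 = (11*(-1/3))*188 = -11/3*188 = -2068/3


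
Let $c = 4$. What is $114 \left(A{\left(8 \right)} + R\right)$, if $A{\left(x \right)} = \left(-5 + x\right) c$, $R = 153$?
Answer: $18810$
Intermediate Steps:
$A{\left(x \right)} = -20 + 4 x$ ($A{\left(x \right)} = \left(-5 + x\right) 4 = -20 + 4 x$)
$114 \left(A{\left(8 \right)} + R\right) = 114 \left(\left(-20 + 4 \cdot 8\right) + 153\right) = 114 \left(\left(-20 + 32\right) + 153\right) = 114 \left(12 + 153\right) = 114 \cdot 165 = 18810$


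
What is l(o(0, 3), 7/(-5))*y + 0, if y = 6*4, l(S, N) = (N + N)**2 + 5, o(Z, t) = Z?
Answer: 7704/25 ≈ 308.16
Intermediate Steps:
l(S, N) = 5 + 4*N**2 (l(S, N) = (2*N)**2 + 5 = 4*N**2 + 5 = 5 + 4*N**2)
y = 24
l(o(0, 3), 7/(-5))*y + 0 = (5 + 4*(7/(-5))**2)*24 + 0 = (5 + 4*(7*(-1/5))**2)*24 + 0 = (5 + 4*(-7/5)**2)*24 + 0 = (5 + 4*(49/25))*24 + 0 = (5 + 196/25)*24 + 0 = (321/25)*24 + 0 = 7704/25 + 0 = 7704/25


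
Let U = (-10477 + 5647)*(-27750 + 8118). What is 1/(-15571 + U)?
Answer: 1/94806989 ≈ 1.0548e-8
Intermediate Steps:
U = 94822560 (U = -4830*(-19632) = 94822560)
1/(-15571 + U) = 1/(-15571 + 94822560) = 1/94806989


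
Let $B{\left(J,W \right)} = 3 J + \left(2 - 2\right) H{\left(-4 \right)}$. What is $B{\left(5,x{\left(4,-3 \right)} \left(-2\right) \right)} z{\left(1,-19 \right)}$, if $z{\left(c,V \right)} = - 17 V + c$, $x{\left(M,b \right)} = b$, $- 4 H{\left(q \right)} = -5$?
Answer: $4860$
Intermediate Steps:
$H{\left(q \right)} = \frac{5}{4}$ ($H{\left(q \right)} = \left(- \frac{1}{4}\right) \left(-5\right) = \frac{5}{4}$)
$z{\left(c,V \right)} = c - 17 V$
$B{\left(J,W \right)} = 3 J$ ($B{\left(J,W \right)} = 3 J + \left(2 - 2\right) \frac{5}{4} = 3 J + 0 \cdot \frac{5}{4} = 3 J + 0 = 3 J$)
$B{\left(5,x{\left(4,-3 \right)} \left(-2\right) \right)} z{\left(1,-19 \right)} = 3 \cdot 5 \left(1 - -323\right) = 15 \left(1 + 323\right) = 15 \cdot 324 = 4860$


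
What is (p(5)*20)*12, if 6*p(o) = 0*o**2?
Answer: 0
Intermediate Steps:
p(o) = 0 (p(o) = (0*o**2)/6 = (1/6)*0 = 0)
(p(5)*20)*12 = (0*20)*12 = 0*12 = 0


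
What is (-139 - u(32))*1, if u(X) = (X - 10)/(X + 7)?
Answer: -5443/39 ≈ -139.56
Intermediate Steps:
u(X) = (-10 + X)/(7 + X)
(-139 - u(32))*1 = (-139 - (-10 + 32)/(7 + 32))*1 = (-139 - 22/39)*1 = -5443/39*1 = -5443/39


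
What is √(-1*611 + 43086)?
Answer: 5*√1699 ≈ 206.09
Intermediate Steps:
√(-1*611 + 43086) = √(-611 + 43086) = √42475 = 5*√1699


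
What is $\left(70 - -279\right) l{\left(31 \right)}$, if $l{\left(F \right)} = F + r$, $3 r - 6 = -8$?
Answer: $\frac{31759}{3} \approx 10586.0$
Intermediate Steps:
$r = - \frac{2}{3}$ ($r = 2 + \frac{1}{3} \left(-8\right) = 2 - \frac{8}{3} = - \frac{2}{3} \approx -0.66667$)
$l{\left(F \right)} = - \frac{2}{3} + F$ ($l{\left(F \right)} = F - \frac{2}{3} = - \frac{2}{3} + F$)
$\left(70 - -279\right) l{\left(31 \right)} = \left(70 - -279\right) \left(- \frac{2}{3} + 31\right) = \left(70 + 279\right) \frac{91}{3} = 349 \cdot \frac{91}{3} = \frac{31759}{3}$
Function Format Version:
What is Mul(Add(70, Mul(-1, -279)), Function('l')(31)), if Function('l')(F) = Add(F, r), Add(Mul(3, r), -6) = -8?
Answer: Rational(31759, 3) ≈ 10586.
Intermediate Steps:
r = Rational(-2, 3) (r = Add(2, Mul(Rational(1, 3), -8)) = Add(2, Rational(-8, 3)) = Rational(-2, 3) ≈ -0.66667)
Function('l')(F) = Add(Rational(-2, 3), F) (Function('l')(F) = Add(F, Rational(-2, 3)) = Add(Rational(-2, 3), F))
Mul(Add(70, Mul(-1, -279)), Function('l')(31)) = Mul(Add(70, Mul(-1, -279)), Add(Rational(-2, 3), 31)) = Mul(Add(70, 279), Rational(91, 3)) = Mul(349, Rational(91, 3)) = Rational(31759, 3)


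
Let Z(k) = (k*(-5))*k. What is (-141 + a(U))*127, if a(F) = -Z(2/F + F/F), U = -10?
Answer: -87503/5 ≈ -17501.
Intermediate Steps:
Z(k) = -5*k² (Z(k) = (-5*k)*k = -5*k²)
a(F) = 5*(1 + 2/F)² (a(F) = -(-5)*(2/F + F/F)² = -(-5)*(2/F + 1)² = -(-5)*(1 + 2/F)² = 5*(1 + 2/F)²)
(-141 + a(U))*127 = (-141 + 5*(2 - 10)²/(-10)²)*127 = (-141 + 5*(1/100)*(-8)²)*127 = (-141 + 5*(1/100)*64)*127 = (-141 + 16/5)*127 = -689/5*127 = -87503/5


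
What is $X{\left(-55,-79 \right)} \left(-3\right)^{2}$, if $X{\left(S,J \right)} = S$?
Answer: $-495$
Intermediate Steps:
$X{\left(-55,-79 \right)} \left(-3\right)^{2} = - 55 \left(-3\right)^{2} = \left(-55\right) 9 = -495$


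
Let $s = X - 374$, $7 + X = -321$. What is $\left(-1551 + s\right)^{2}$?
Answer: $5076009$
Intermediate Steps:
$X = -328$ ($X = -7 - 321 = -328$)
$s = -702$ ($s = -328 - 374 = -702$)
$\left(-1551 + s\right)^{2} = \left(-1551 - 702\right)^{2} = \left(-2253\right)^{2} = 5076009$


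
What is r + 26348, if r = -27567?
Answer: -1219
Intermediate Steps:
r + 26348 = -27567 + 26348 = -1219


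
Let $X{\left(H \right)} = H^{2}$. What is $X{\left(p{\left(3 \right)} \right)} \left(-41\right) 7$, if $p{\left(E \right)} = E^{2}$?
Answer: $-23247$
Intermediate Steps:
$X{\left(p{\left(3 \right)} \right)} \left(-41\right) 7 = \left(3^{2}\right)^{2} \left(-41\right) 7 = 9^{2} \left(-41\right) 7 = 81 \left(-41\right) 7 = \left(-3321\right) 7 = -23247$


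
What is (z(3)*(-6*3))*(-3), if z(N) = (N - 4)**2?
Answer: 54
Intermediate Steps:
z(N) = (-4 + N)**2
(z(3)*(-6*3))*(-3) = ((-4 + 3)**2*(-6*3))*(-3) = ((-1)**2*(-18))*(-3) = (1*(-18))*(-3) = -18*(-3) = 54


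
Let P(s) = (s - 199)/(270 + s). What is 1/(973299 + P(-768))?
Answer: 498/484703869 ≈ 1.0274e-6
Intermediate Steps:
P(s) = (-199 + s)/(270 + s)
1/(973299 + P(-768)) = 1/(973299 + (-199 - 768)/(270 - 768)) = 1/(973299 - 967/(-498)) = 1/(973299 - 1/498*(-967)) = 1/(973299 + 967/498) = 1/(484703869/498) = 498/484703869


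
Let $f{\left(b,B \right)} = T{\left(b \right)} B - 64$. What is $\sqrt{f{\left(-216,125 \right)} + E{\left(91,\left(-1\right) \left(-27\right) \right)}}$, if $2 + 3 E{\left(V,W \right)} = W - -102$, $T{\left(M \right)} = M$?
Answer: $\frac{i \sqrt{243195}}{3} \approx 164.38 i$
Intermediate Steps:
$E{\left(V,W \right)} = \frac{100}{3} + \frac{W}{3}$ ($E{\left(V,W \right)} = - \frac{2}{3} + \frac{W - -102}{3} = - \frac{2}{3} + \frac{W + 102}{3} = - \frac{2}{3} + \frac{102 + W}{3} = - \frac{2}{3} + \left(34 + \frac{W}{3}\right) = \frac{100}{3} + \frac{W}{3}$)
$f{\left(b,B \right)} = -64 + B b$ ($f{\left(b,B \right)} = b B - 64 = B b - 64 = -64 + B b$)
$\sqrt{f{\left(-216,125 \right)} + E{\left(91,\left(-1\right) \left(-27\right) \right)}} = \sqrt{\left(-64 + 125 \left(-216\right)\right) + \left(\frac{100}{3} + \frac{\left(-1\right) \left(-27\right)}{3}\right)} = \sqrt{\left(-64 - 27000\right) + \left(\frac{100}{3} + \frac{1}{3} \cdot 27\right)} = \sqrt{-27064 + \left(\frac{100}{3} + 9\right)} = \sqrt{-27064 + \frac{127}{3}} = \sqrt{- \frac{81065}{3}} = \frac{i \sqrt{243195}}{3}$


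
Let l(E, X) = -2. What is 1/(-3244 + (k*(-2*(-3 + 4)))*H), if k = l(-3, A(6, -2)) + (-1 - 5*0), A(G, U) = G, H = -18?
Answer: -1/3352 ≈ -0.00029833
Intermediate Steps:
k = -3 (k = -2 + (-1 - 5*0) = -2 + (-1 + 0) = -2 - 1 = -3)
1/(-3244 + (k*(-2*(-3 + 4)))*H) = 1/(-3244 - (-6)*(-3 + 4)*(-18)) = 1/(-3244 - (-6)*(-18)) = 1/(-3244 - 3*(-2)*(-18)) = 1/(-3244 + 6*(-18)) = 1/(-3244 - 108) = 1/(-3352) = -1/3352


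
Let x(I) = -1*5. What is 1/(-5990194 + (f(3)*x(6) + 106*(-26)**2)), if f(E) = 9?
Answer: -1/5918583 ≈ -1.6896e-7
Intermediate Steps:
x(I) = -5
1/(-5990194 + (f(3)*x(6) + 106*(-26)**2)) = 1/(-5990194 + (9*(-5) + 106*(-26)**2)) = 1/(-5990194 + (-45 + 106*676)) = 1/(-5990194 + (-45 + 71656)) = 1/(-5990194 + 71611) = 1/(-5918583) = -1/5918583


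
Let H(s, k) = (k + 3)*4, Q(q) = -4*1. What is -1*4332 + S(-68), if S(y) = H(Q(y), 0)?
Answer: -4320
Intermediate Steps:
Q(q) = -4
H(s, k) = 12 + 4*k (H(s, k) = (3 + k)*4 = 12 + 4*k)
S(y) = 12 (S(y) = 12 + 4*0 = 12 + 0 = 12)
-1*4332 + S(-68) = -1*4332 + 12 = -4332 + 12 = -4320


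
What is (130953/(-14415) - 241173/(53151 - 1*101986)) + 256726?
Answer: 12048068283746/46930435 ≈ 2.5672e+5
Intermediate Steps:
(130953/(-14415) - 241173/(53151 - 1*101986)) + 256726 = (130953*(-1/14415) - 241173/(53151 - 101986)) + 256726 = (-43651/4805 - 241173/(-48835)) + 256726 = (-43651/4805 - 241173*(-1/48835)) + 256726 = (-43651/4805 + 241173/48835) + 256726 = -194572064/46930435 + 256726 = 12048068283746/46930435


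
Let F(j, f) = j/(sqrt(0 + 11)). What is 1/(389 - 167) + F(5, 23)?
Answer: 1/222 + 5*sqrt(11)/11 ≈ 1.5121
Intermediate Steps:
F(j, f) = j*sqrt(11)/11 (F(j, f) = j/(sqrt(11)) = j*(sqrt(11)/11) = j*sqrt(11)/11)
1/(389 - 167) + F(5, 23) = 1/(389 - 167) + (1/11)*5*sqrt(11) = 1/222 + 5*sqrt(11)/11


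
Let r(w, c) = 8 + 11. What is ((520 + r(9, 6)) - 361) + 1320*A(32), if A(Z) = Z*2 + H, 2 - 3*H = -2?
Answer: 86418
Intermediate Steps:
r(w, c) = 19
H = 4/3 (H = ⅔ - ⅓*(-2) = ⅔ + ⅔ = 4/3 ≈ 1.3333)
A(Z) = 4/3 + 2*Z (A(Z) = Z*2 + 4/3 = 2*Z + 4/3 = 4/3 + 2*Z)
((520 + r(9, 6)) - 361) + 1320*A(32) = ((520 + 19) - 361) + 1320*(4/3 + 2*32) = (539 - 361) + 1320*(4/3 + 64) = 178 + 1320*(196/3) = 178 + 86240 = 86418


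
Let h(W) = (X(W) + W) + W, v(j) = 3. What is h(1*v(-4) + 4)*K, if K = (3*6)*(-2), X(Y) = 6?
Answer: -720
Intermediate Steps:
K = -36 (K = 18*(-2) = -36)
h(W) = 6 + 2*W (h(W) = (6 + W) + W = 6 + 2*W)
h(1*v(-4) + 4)*K = (6 + 2*(1*3 + 4))*(-36) = (6 + 2*(3 + 4))*(-36) = (6 + 2*7)*(-36) = (6 + 14)*(-36) = 20*(-36) = -720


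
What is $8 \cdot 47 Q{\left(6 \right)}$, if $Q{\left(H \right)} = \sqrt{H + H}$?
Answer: $752 \sqrt{3} \approx 1302.5$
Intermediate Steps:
$Q{\left(H \right)} = \sqrt{2} \sqrt{H}$ ($Q{\left(H \right)} = \sqrt{2 H} = \sqrt{2} \sqrt{H}$)
$8 \cdot 47 Q{\left(6 \right)} = 8 \cdot 47 \sqrt{2} \sqrt{6} = 376 \cdot 2 \sqrt{3} = 752 \sqrt{3}$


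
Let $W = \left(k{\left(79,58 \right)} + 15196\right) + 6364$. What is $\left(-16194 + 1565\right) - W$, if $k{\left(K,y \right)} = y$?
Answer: $-36247$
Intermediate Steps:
$W = 21618$ ($W = \left(58 + 15196\right) + 6364 = 15254 + 6364 = 21618$)
$\left(-16194 + 1565\right) - W = \left(-16194 + 1565\right) - 21618 = -14629 - 21618 = -36247$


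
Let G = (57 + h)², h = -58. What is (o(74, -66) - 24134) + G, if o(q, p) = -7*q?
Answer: -24651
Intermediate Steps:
G = 1 (G = (57 - 58)² = (-1)² = 1)
(o(74, -66) - 24134) + G = (-7*74 - 24134) + 1 = (-518 - 24134) + 1 = -24652 + 1 = -24651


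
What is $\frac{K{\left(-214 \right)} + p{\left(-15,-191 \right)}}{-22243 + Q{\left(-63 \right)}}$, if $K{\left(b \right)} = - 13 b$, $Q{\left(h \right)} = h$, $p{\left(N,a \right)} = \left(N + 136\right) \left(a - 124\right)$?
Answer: $\frac{35333}{22306} \approx 1.584$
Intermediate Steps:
$p{\left(N,a \right)} = \left(-124 + a\right) \left(136 + N\right)$ ($p{\left(N,a \right)} = \left(136 + N\right) \left(-124 + a\right) = \left(-124 + a\right) \left(136 + N\right)$)
$\frac{K{\left(-214 \right)} + p{\left(-15,-191 \right)}}{-22243 + Q{\left(-63 \right)}} = \frac{\left(-13\right) \left(-214\right) - 38115}{-22243 - 63} = \frac{2782 + \left(-16864 + 1860 - 25976 + 2865\right)}{-22306} = \left(2782 - 38115\right) \left(- \frac{1}{22306}\right) = \left(-35333\right) \left(- \frac{1}{22306}\right) = \frac{35333}{22306}$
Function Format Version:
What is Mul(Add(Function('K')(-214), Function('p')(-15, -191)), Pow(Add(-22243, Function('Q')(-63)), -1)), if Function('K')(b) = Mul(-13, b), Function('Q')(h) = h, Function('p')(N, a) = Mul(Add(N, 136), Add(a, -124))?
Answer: Rational(35333, 22306) ≈ 1.5840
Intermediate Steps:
Function('p')(N, a) = Mul(Add(-124, a), Add(136, N)) (Function('p')(N, a) = Mul(Add(136, N), Add(-124, a)) = Mul(Add(-124, a), Add(136, N)))
Mul(Add(Function('K')(-214), Function('p')(-15, -191)), Pow(Add(-22243, Function('Q')(-63)), -1)) = Mul(Add(Mul(-13, -214), Add(-16864, Mul(-124, -15), Mul(136, -191), Mul(-15, -191))), Pow(Add(-22243, -63), -1)) = Mul(Add(2782, Add(-16864, 1860, -25976, 2865)), Pow(-22306, -1)) = Mul(Add(2782, -38115), Rational(-1, 22306)) = Mul(-35333, Rational(-1, 22306)) = Rational(35333, 22306)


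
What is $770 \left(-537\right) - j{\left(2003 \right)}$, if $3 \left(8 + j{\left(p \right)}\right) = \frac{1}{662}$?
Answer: $- \frac{821175253}{1986} \approx -4.1348 \cdot 10^{5}$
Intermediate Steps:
$j{\left(p \right)} = - \frac{15887}{1986}$ ($j{\left(p \right)} = -8 + \frac{1}{3 \cdot 662} = -8 + \frac{1}{3} \cdot \frac{1}{662} = -8 + \frac{1}{1986} = - \frac{15887}{1986}$)
$770 \left(-537\right) - j{\left(2003 \right)} = 770 \left(-537\right) - - \frac{15887}{1986} = -413490 + \frac{15887}{1986} = - \frac{821175253}{1986}$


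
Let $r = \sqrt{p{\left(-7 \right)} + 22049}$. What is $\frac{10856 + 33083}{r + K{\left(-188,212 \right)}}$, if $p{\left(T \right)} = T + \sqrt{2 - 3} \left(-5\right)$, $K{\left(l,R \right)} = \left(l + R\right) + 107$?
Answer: $\frac{43939}{131 + \sqrt{22042 - 5 i}} \approx 157.23 + 0.0094735 i$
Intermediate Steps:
$K{\left(l,R \right)} = 107 + R + l$ ($K{\left(l,R \right)} = \left(R + l\right) + 107 = 107 + R + l$)
$p{\left(T \right)} = T - 5 i$ ($p{\left(T \right)} = T + \sqrt{-1} \left(-5\right) = T + i \left(-5\right) = T - 5 i$)
$r = \sqrt{22042 - 5 i}$ ($r = \sqrt{\left(-7 - 5 i\right) + 22049} = \sqrt{22042 - 5 i} \approx 148.47 - 0.017 i$)
$\frac{10856 + 33083}{r + K{\left(-188,212 \right)}} = \frac{10856 + 33083}{\sqrt{22042 - 5 i} + \left(107 + 212 - 188\right)} = \frac{43939}{\sqrt{22042 - 5 i} + 131} = \frac{43939}{131 + \sqrt{22042 - 5 i}}$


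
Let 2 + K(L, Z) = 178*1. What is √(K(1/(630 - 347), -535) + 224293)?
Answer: 21*√509 ≈ 473.78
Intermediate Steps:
K(L, Z) = 176 (K(L, Z) = -2 + 178*1 = -2 + 178 = 176)
√(K(1/(630 - 347), -535) + 224293) = √(176 + 224293) = √224469 = 21*√509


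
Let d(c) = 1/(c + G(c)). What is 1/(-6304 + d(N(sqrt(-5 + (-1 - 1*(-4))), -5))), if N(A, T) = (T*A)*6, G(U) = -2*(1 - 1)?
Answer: -11347200/71532748801 - 30*I*sqrt(2)/71532748801 ≈ -0.00015863 - 5.931e-10*I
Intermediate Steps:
G(U) = 0 (G(U) = -2*0 = 0)
N(A, T) = 6*A*T (N(A, T) = (A*T)*6 = 6*A*T)
d(c) = 1/c (d(c) = 1/(c + 0) = 1/c)
1/(-6304 + d(N(sqrt(-5 + (-1 - 1*(-4))), -5))) = 1/(-6304 + 1/(6*sqrt(-5 + (-1 - 1*(-4)))*(-5))) = 1/(-6304 + 1/(6*sqrt(-5 + (-1 + 4))*(-5))) = 1/(-6304 + 1/(6*sqrt(-5 + 3)*(-5))) = 1/(-6304 + 1/(6*sqrt(-2)*(-5))) = 1/(-6304 + 1/(6*(I*sqrt(2))*(-5))) = 1/(-6304 + 1/(-30*I*sqrt(2))) = 1/(-6304 + I*sqrt(2)/60)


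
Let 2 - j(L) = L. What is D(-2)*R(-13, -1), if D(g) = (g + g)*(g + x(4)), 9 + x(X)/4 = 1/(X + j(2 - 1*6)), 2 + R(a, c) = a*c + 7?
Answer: 13536/5 ≈ 2707.2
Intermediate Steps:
j(L) = 2 - L
R(a, c) = 5 + a*c (R(a, c) = -2 + (a*c + 7) = -2 + (7 + a*c) = 5 + a*c)
x(X) = -36 + 4/(6 + X) (x(X) = -36 + 4/(X + (2 - (2 - 1*6))) = -36 + 4/(X + (2 - (2 - 6))) = -36 + 4/(X + (2 - 1*(-4))) = -36 + 4/(X + (2 + 4)) = -36 + 4/(X + 6) = -36 + 4/(6 + X))
D(g) = 2*g*(-178/5 + g) (D(g) = (g + g)*(g + 4*(-53 - 9*4)/(6 + 4)) = (2*g)*(g + 4*(-53 - 36)/10) = (2*g)*(g + 4*(⅒)*(-89)) = (2*g)*(g - 178/5) = (2*g)*(-178/5 + g) = 2*g*(-178/5 + g))
D(-2)*R(-13, -1) = ((⅖)*(-2)*(-178 + 5*(-2)))*(5 - 13*(-1)) = ((⅖)*(-2)*(-178 - 10))*(5 + 13) = ((⅖)*(-2)*(-188))*18 = (752/5)*18 = 13536/5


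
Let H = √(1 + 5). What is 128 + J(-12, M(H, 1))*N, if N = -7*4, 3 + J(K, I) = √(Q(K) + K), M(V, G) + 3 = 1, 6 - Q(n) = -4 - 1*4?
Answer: 212 - 28*√2 ≈ 172.40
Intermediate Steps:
Q(n) = 14 (Q(n) = 6 - (-4 - 1*4) = 6 - (-4 - 4) = 6 - 1*(-8) = 6 + 8 = 14)
H = √6 ≈ 2.4495
M(V, G) = -2 (M(V, G) = -3 + 1 = -2)
J(K, I) = -3 + √(14 + K)
N = -28
128 + J(-12, M(H, 1))*N = 128 + (-3 + √(14 - 12))*(-28) = 128 + (-3 + √2)*(-28) = 128 + (84 - 28*√2) = 212 - 28*√2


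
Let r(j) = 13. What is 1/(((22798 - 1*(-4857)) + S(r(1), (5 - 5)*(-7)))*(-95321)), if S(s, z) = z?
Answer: -1/2636102255 ≈ -3.7935e-10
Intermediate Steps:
1/(((22798 - 1*(-4857)) + S(r(1), (5 - 5)*(-7)))*(-95321)) = 1/(((22798 - 1*(-4857)) + (5 - 5)*(-7))*(-95321)) = -1/95321/((22798 + 4857) + 0*(-7)) = -1/95321/(27655 + 0) = -1/95321/27655 = (1/27655)*(-1/95321) = -1/2636102255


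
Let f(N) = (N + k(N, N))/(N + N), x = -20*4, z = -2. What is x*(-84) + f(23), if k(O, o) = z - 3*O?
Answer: 154536/23 ≈ 6719.0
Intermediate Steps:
x = -80
k(O, o) = -2 - 3*O
f(N) = (-2 - 2*N)/(2*N) (f(N) = (N + (-2 - 3*N))/(N + N) = (-2 - 2*N)/((2*N)) = (-2 - 2*N)*(1/(2*N)) = (-2 - 2*N)/(2*N))
x*(-84) + f(23) = -80*(-84) + (-1 - 1*23)/23 = 6720 + (-1 - 23)/23 = 6720 + (1/23)*(-24) = 6720 - 24/23 = 154536/23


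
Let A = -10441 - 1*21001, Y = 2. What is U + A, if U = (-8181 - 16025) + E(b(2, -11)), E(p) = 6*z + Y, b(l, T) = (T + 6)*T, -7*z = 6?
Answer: -389558/7 ≈ -55651.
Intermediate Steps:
z = -6/7 (z = -⅐*6 = -6/7 ≈ -0.85714)
b(l, T) = T*(6 + T) (b(l, T) = (6 + T)*T = T*(6 + T))
E(p) = -22/7 (E(p) = 6*(-6/7) + 2 = -36/7 + 2 = -22/7)
U = -169464/7 (U = (-8181 - 16025) - 22/7 = -24206 - 22/7 = -169464/7 ≈ -24209.)
A = -31442 (A = -10441 - 21001 = -31442)
U + A = -169464/7 - 31442 = -389558/7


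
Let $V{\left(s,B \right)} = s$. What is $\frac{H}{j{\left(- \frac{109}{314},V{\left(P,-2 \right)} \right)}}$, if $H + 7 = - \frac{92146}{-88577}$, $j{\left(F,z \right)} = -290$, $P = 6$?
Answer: $\frac{527893}{25687330} \approx 0.020551$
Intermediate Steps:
$H = - \frac{527893}{88577}$ ($H = -7 - \frac{92146}{-88577} = -7 - - \frac{92146}{88577} = -7 + \frac{92146}{88577} = - \frac{527893}{88577} \approx -5.9597$)
$\frac{H}{j{\left(- \frac{109}{314},V{\left(P,-2 \right)} \right)}} = - \frac{527893}{88577 \left(-290\right)} = \left(- \frac{527893}{88577}\right) \left(- \frac{1}{290}\right) = \frac{527893}{25687330}$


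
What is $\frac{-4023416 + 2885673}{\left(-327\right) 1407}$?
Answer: $\frac{1137743}{460089} \approx 2.4729$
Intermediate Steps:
$\frac{-4023416 + 2885673}{\left(-327\right) 1407} = - \frac{1137743}{-460089} = \left(-1137743\right) \left(- \frac{1}{460089}\right) = \frac{1137743}{460089}$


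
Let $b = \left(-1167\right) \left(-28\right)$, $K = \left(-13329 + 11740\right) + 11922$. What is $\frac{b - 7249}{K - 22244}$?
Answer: $- \frac{25427}{11911} \approx -2.1348$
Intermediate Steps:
$K = 10333$ ($K = -1589 + 11922 = 10333$)
$b = 32676$
$\frac{b - 7249}{K - 22244} = \frac{32676 - 7249}{10333 - 22244} = \frac{25427}{-11911} = 25427 \left(- \frac{1}{11911}\right) = - \frac{25427}{11911}$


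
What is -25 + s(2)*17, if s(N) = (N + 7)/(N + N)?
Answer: 53/4 ≈ 13.250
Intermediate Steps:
s(N) = (7 + N)/(2*N) (s(N) = (7 + N)/((2*N)) = (7 + N)*(1/(2*N)) = (7 + N)/(2*N))
-25 + s(2)*17 = -25 + ((1/2)*(7 + 2)/2)*17 = -25 + ((1/2)*(1/2)*9)*17 = -25 + (9/4)*17 = -25 + 153/4 = 53/4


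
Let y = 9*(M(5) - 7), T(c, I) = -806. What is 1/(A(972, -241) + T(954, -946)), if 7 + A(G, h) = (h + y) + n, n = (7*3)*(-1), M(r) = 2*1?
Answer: -1/1120 ≈ -0.00089286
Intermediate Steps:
M(r) = 2
n = -21 (n = 21*(-1) = -21)
y = -45 (y = 9*(2 - 7) = 9*(-5) = -45)
A(G, h) = -73 + h (A(G, h) = -7 + ((h - 45) - 21) = -7 + ((-45 + h) - 21) = -7 + (-66 + h) = -73 + h)
1/(A(972, -241) + T(954, -946)) = 1/((-73 - 241) - 806) = 1/(-314 - 806) = 1/(-1120) = -1/1120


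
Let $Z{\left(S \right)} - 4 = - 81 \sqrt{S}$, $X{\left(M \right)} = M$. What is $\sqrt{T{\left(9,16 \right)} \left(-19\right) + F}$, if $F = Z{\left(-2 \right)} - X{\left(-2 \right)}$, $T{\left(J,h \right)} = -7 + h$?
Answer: $\sqrt{-165 - 81 i \sqrt{2}} \approx 4.2347 - 13.525 i$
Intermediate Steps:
$Z{\left(S \right)} = 4 - 81 \sqrt{S}$
$F = 6 - 81 i \sqrt{2}$ ($F = \left(4 - 81 \sqrt{-2}\right) - -2 = \left(4 - 81 i \sqrt{2}\right) + 2 = 6 - 81 i \sqrt{2} \approx 6.0 - 114.55 i$)
$\sqrt{T{\left(9,16 \right)} \left(-19\right) + F} = \sqrt{\left(-7 + 16\right) \left(-19\right) + \left(6 - 81 i \sqrt{2}\right)} = \sqrt{9 \left(-19\right) + \left(6 - 81 i \sqrt{2}\right)} = \sqrt{-171 + \left(6 - 81 i \sqrt{2}\right)} = \sqrt{-165 - 81 i \sqrt{2}}$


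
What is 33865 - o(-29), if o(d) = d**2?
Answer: 33024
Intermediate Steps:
33865 - o(-29) = 33865 - 1*(-29)**2 = 33865 - 1*841 = 33865 - 841 = 33024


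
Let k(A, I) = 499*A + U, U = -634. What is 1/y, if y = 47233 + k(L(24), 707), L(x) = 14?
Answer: 1/53585 ≈ 1.8662e-5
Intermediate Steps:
k(A, I) = -634 + 499*A (k(A, I) = 499*A - 634 = -634 + 499*A)
y = 53585 (y = 47233 + (-634 + 499*14) = 47233 + (-634 + 6986) = 47233 + 6352 = 53585)
1/y = 1/53585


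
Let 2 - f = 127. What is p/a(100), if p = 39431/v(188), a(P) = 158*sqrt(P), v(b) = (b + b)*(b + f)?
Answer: 5633/5346720 ≈ 0.0010535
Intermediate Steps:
f = -125 (f = 2 - 1*127 = 2 - 127 = -125)
v(b) = 2*b*(-125 + b) (v(b) = (b + b)*(b - 125) = (2*b)*(-125 + b) = 2*b*(-125 + b))
p = 5633/3384 (p = 39431/((2*188*(-125 + 188))) = 39431/((2*188*63)) = 39431/23688 = 39431*(1/23688) = 5633/3384 ≈ 1.6646)
p/a(100) = 5633/(3384*((158*sqrt(100)))) = 5633/(3384*((158*10))) = (5633/3384)/1580 = (5633/3384)*(1/1580) = 5633/5346720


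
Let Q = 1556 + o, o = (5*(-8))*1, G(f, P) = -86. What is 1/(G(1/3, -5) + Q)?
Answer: 1/1430 ≈ 0.00069930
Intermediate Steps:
o = -40 (o = -40*1 = -40)
Q = 1516 (Q = 1556 - 40 = 1516)
1/(G(1/3, -5) + Q) = 1/(-86 + 1516) = 1/1430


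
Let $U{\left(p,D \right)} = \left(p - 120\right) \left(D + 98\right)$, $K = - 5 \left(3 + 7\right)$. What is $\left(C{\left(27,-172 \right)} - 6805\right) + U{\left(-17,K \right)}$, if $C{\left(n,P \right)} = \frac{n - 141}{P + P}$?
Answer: $- \frac{2301475}{172} \approx -13381.0$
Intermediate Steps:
$K = -50$ ($K = \left(-5\right) 10 = -50$)
$C{\left(n,P \right)} = \frac{-141 + n}{2 P}$
$U{\left(p,D \right)} = \left(-120 + p\right) \left(98 + D\right)$
$\left(C{\left(27,-172 \right)} - 6805\right) + U{\left(-17,K \right)} = \left(\frac{-141 + 27}{2 \left(-172\right)} - 6805\right) - 6576 = \left(\frac{1}{2} \left(- \frac{1}{172}\right) \left(-114\right) - 6805\right) + \left(-11760 + 6000 - 1666 + 850\right) = \left(\frac{57}{172} - 6805\right) - 6576 = - \frac{1170403}{172} - 6576 = - \frac{2301475}{172}$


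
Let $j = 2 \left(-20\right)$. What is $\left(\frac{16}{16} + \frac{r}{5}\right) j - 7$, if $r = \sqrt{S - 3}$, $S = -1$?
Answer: $-47 - 16 i \approx -47.0 - 16.0 i$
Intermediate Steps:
$r = 2 i$ ($r = \sqrt{-1 - 3} = \sqrt{-4} = 2 i \approx 2.0 i$)
$j = -40$
$\left(\frac{16}{16} + \frac{r}{5}\right) j - 7 = \left(\frac{16}{16} + \frac{2 i}{5}\right) \left(-40\right) - 7 = \left(16 \cdot \frac{1}{16} + 2 i \frac{1}{5}\right) \left(-40\right) - 7 = \left(1 + \frac{2 i}{5}\right) \left(-40\right) - 7 = \left(-40 - 16 i\right) - 7 = -47 - 16 i$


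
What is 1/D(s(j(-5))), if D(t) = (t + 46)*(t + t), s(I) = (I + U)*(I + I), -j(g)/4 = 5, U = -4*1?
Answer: 1/1931520 ≈ 5.1773e-7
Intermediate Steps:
U = -4
j(g) = -20 (j(g) = -4*5 = -20)
s(I) = 2*I*(-4 + I) (s(I) = (I - 4)*(I + I) = (-4 + I)*(2*I) = 2*I*(-4 + I))
D(t) = 2*t*(46 + t) (D(t) = (46 + t)*(2*t) = 2*t*(46 + t))
1/D(s(j(-5))) = 1/(2*(2*(-20)*(-4 - 20))*(46 + 2*(-20)*(-4 - 20))) = 1/(2*(2*(-20)*(-24))*(46 + 2*(-20)*(-24))) = 1/(2*960*(46 + 960)) = 1/(2*960*1006) = 1/1931520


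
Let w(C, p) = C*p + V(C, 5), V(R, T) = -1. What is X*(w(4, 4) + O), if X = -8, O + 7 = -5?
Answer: -24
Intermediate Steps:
O = -12 (O = -7 - 5 = -12)
w(C, p) = -1 + C*p (w(C, p) = C*p - 1 = -1 + C*p)
X*(w(4, 4) + O) = -8*((-1 + 4*4) - 12) = -8*((-1 + 16) - 12) = -8*(15 - 12) = -8*3 = -24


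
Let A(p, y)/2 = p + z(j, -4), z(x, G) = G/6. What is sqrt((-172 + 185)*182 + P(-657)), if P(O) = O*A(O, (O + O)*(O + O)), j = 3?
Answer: 2*sqrt(216635) ≈ 930.88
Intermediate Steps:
z(x, G) = G/6 (z(x, G) = G*(1/6) = G/6)
A(p, y) = -4/3 + 2*p (A(p, y) = 2*(p + (1/6)*(-4)) = 2*(p - 2/3) = 2*(-2/3 + p) = -4/3 + 2*p)
P(O) = O*(-4/3 + 2*O)
sqrt((-172 + 185)*182 + P(-657)) = sqrt((-172 + 185)*182 + (2/3)*(-657)*(-2 + 3*(-657))) = sqrt(13*182 + (2/3)*(-657)*(-2 - 1971)) = sqrt(2366 + (2/3)*(-657)*(-1973)) = sqrt(2366 + 864174) = sqrt(866540) = 2*sqrt(216635)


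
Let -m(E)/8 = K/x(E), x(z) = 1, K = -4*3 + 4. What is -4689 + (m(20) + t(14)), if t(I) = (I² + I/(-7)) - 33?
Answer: -4464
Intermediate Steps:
K = -8 (K = -12 + 4 = -8)
t(I) = -33 + I² - I/7 (t(I) = (I² - I/7) - 33 = -33 + I² - I/7)
m(E) = 64 (m(E) = -(-64)/1 = -(-64) = -8*(-8) = 64)
-4689 + (m(20) + t(14)) = -4689 + (64 + (-33 + 14² - ⅐*14)) = -4689 + (64 + (-33 + 196 - 2)) = -4689 + (64 + 161) = -4689 + 225 = -4464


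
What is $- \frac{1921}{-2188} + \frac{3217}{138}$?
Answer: $\frac{3651947}{150972} \approx 24.19$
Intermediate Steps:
$- \frac{1921}{-2188} + \frac{3217}{138} = \left(-1921\right) \left(- \frac{1}{2188}\right) + 3217 \cdot \frac{1}{138} = \frac{1921}{2188} + \frac{3217}{138} = \frac{3651947}{150972}$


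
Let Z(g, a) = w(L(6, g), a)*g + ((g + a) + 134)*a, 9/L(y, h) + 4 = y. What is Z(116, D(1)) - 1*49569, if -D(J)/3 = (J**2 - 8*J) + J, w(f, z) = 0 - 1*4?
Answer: -45209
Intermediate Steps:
L(y, h) = 9/(-4 + y)
w(f, z) = -4 (w(f, z) = 0 - 4 = -4)
D(J) = -3*J**2 + 21*J (D(J) = -3*((J**2 - 8*J) + J) = -3*(J**2 - 7*J) = -3*J**2 + 21*J)
Z(g, a) = -4*g + a*(134 + a + g) (Z(g, a) = -4*g + ((g + a) + 134)*a = -4*g + ((a + g) + 134)*a = -4*g + (134 + a + g)*a = -4*g + a*(134 + a + g))
Z(116, D(1)) - 1*49569 = ((3*1*(7 - 1*1))**2 - 4*116 + 134*(3*1*(7 - 1*1)) + (3*1*(7 - 1*1))*116) - 1*49569 = ((3*1*(7 - 1))**2 - 464 + 134*(3*1*(7 - 1)) + (3*1*(7 - 1))*116) - 49569 = ((3*1*6)**2 - 464 + 134*(3*1*6) + (3*1*6)*116) - 49569 = (18**2 - 464 + 134*18 + 18*116) - 49569 = (324 - 464 + 2412 + 2088) - 49569 = 4360 - 49569 = -45209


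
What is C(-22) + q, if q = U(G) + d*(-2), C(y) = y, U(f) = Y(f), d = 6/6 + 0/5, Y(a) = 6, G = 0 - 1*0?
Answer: -18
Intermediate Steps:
G = 0 (G = 0 + 0 = 0)
d = 1 (d = 6*(⅙) + 0*(⅕) = 1 + 0 = 1)
U(f) = 6
q = 4 (q = 6 + 1*(-2) = 6 - 2 = 4)
C(-22) + q = -22 + 4 = -18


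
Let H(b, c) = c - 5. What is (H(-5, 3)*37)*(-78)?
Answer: 5772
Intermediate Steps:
H(b, c) = -5 + c
(H(-5, 3)*37)*(-78) = ((-5 + 3)*37)*(-78) = -2*37*(-78) = -74*(-78) = 5772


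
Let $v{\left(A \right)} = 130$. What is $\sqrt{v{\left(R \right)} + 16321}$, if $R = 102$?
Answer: $\sqrt{16451} \approx 128.26$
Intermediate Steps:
$\sqrt{v{\left(R \right)} + 16321} = \sqrt{130 + 16321} = \sqrt{16451}$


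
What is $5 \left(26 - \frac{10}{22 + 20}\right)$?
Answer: $\frac{2705}{21} \approx 128.81$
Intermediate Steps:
$5 \left(26 - \frac{10}{22 + 20}\right) = 5 \left(26 - \frac{10}{42}\right) = 5 \left(26 - \frac{5}{21}\right) = 5 \cdot \frac{541}{21} = \frac{2705}{21}$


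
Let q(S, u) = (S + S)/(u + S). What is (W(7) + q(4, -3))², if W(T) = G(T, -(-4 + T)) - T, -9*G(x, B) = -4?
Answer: 169/81 ≈ 2.0864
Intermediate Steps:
G(x, B) = 4/9 (G(x, B) = -⅑*(-4) = 4/9)
W(T) = 4/9 - T
q(S, u) = 2*S/(S + u) (q(S, u) = (2*S)/(S + u) = 2*S/(S + u))
(W(7) + q(4, -3))² = ((4/9 - 1*7) + 2*4/(4 - 3))² = ((4/9 - 7) + 2*4/1)² = (-59/9 + 2*4*1)² = (-59/9 + 8)² = (13/9)² = 169/81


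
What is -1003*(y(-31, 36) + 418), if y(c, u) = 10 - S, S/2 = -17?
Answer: -463386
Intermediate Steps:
S = -34 (S = 2*(-17) = -34)
y(c, u) = 44 (y(c, u) = 10 - 1*(-34) = 10 + 34 = 44)
-1003*(y(-31, 36) + 418) = -1003*(44 + 418) = -1003*462 = -463386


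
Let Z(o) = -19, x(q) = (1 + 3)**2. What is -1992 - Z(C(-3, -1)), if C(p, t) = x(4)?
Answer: -1973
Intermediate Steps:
x(q) = 16 (x(q) = 4**2 = 16)
C(p, t) = 16
-1992 - Z(C(-3, -1)) = -1992 - 1*(-19) = -1992 + 19 = -1973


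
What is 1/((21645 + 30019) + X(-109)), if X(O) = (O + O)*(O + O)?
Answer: 1/99188 ≈ 1.0082e-5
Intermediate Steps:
X(O) = 4*O**2 (X(O) = (2*O)*(2*O) = 4*O**2)
1/((21645 + 30019) + X(-109)) = 1/((21645 + 30019) + 4*(-109)**2) = 1/(51664 + 4*11881) = 1/(51664 + 47524) = 1/99188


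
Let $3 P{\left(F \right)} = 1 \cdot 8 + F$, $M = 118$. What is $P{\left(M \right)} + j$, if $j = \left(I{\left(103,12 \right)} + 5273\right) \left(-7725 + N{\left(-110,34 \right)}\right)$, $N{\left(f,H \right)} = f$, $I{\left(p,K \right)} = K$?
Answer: $-41407933$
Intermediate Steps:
$P{\left(F \right)} = \frac{8}{3} + \frac{F}{3}$ ($P{\left(F \right)} = \frac{1 \cdot 8 + F}{3} = \frac{8 + F}{3} = \frac{8}{3} + \frac{F}{3}$)
$j = -41407975$ ($j = \left(12 + 5273\right) \left(-7725 - 110\right) = 5285 \left(-7835\right) = -41407975$)
$P{\left(M \right)} + j = \left(\frac{8}{3} + \frac{1}{3} \cdot 118\right) - 41407975 = \left(\frac{8}{3} + \frac{118}{3}\right) - 41407975 = 42 - 41407975 = -41407933$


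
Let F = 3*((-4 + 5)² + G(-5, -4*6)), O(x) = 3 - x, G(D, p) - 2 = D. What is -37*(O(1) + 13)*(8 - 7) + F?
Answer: -561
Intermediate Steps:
G(D, p) = 2 + D
F = -6 (F = 3*((-4 + 5)² + (2 - 5)) = 3*(1² - 3) = 3*(1 - 3) = 3*(-2) = -6)
-37*(O(1) + 13)*(8 - 7) + F = -37*((3 - 1*1) + 13)*(8 - 7) - 6 = -37*((3 - 1) + 13) - 6 = -37*(2 + 13) - 6 = -555 - 6 = -561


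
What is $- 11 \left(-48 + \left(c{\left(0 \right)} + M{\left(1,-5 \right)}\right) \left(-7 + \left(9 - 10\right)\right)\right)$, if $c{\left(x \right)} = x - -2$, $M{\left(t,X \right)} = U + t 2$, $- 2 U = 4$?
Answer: $704$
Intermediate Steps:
$U = -2$ ($U = \left(- \frac{1}{2}\right) 4 = -2$)
$M{\left(t,X \right)} = -2 + 2 t$ ($M{\left(t,X \right)} = -2 + t 2 = -2 + 2 t$)
$c{\left(x \right)} = 2 + x$ ($c{\left(x \right)} = x + 2 = 2 + x$)
$- 11 \left(-48 + \left(c{\left(0 \right)} + M{\left(1,-5 \right)}\right) \left(-7 + \left(9 - 10\right)\right)\right) = - 11 \left(-48 + \left(\left(2 + 0\right) + \left(-2 + 2 \cdot 1\right)\right) \left(-7 + \left(9 - 10\right)\right)\right) = - 11 \left(-48 + \left(2 + \left(-2 + 2\right)\right) \left(-7 - 1\right)\right) = - 11 \left(-48 + \left(2 + 0\right) \left(-8\right)\right) = - 11 \left(-48 + 2 \left(-8\right)\right) = - 11 \left(-48 - 16\right) = \left(-11\right) \left(-64\right) = 704$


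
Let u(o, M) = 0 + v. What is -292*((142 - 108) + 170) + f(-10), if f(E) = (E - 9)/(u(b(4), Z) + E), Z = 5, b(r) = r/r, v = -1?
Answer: -655229/11 ≈ -59566.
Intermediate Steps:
b(r) = 1
u(o, M) = -1 (u(o, M) = 0 - 1 = -1)
f(E) = (-9 + E)/(-1 + E) (f(E) = (E - 9)/(-1 + E) = (-9 + E)/(-1 + E))
-292*((142 - 108) + 170) + f(-10) = -292*((142 - 108) + 170) + (-9 - 10)/(-1 - 10) = -292*(34 + 170) - 19/(-11) = -292*204 - 1/11*(-19) = -59568 + 19/11 = -655229/11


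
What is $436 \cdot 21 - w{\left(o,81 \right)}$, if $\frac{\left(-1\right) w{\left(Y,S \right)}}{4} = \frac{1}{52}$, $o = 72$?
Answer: $\frac{119029}{13} \approx 9156.1$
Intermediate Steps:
$w{\left(Y,S \right)} = - \frac{1}{13}$ ($w{\left(Y,S \right)} = - \frac{4}{52} = \left(-4\right) \frac{1}{52} = - \frac{1}{13}$)
$436 \cdot 21 - w{\left(o,81 \right)} = 436 \cdot 21 - - \frac{1}{13} = 9156 + \frac{1}{13} = \frac{119029}{13}$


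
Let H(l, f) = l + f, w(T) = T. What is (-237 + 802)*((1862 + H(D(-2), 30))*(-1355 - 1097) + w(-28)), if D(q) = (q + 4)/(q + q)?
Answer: -2620462090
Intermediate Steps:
D(q) = (4 + q)/(2*q) (D(q) = (4 + q)/((2*q)) = (4 + q)*(1/(2*q)) = (4 + q)/(2*q))
H(l, f) = f + l
(-237 + 802)*((1862 + H(D(-2), 30))*(-1355 - 1097) + w(-28)) = (-237 + 802)*((1862 + (30 + (1/2)*(4 - 2)/(-2)))*(-1355 - 1097) - 28) = 565*((1862 + (30 + (1/2)*(-1/2)*2))*(-2452) - 28) = 565*((1862 + (30 - 1/2))*(-2452) - 28) = 565*((1862 + 59/2)*(-2452) - 28) = 565*((3783/2)*(-2452) - 28) = 565*(-4637958 - 28) = 565*(-4637986) = -2620462090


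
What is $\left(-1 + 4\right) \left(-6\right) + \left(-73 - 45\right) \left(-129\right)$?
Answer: $15204$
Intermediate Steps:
$\left(-1 + 4\right) \left(-6\right) + \left(-73 - 45\right) \left(-129\right) = 3 \left(-6\right) + \left(-73 - 45\right) \left(-129\right) = -18 - -15222 = -18 + 15222 = 15204$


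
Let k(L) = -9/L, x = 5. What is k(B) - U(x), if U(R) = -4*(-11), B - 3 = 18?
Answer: -311/7 ≈ -44.429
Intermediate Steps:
B = 21 (B = 3 + 18 = 21)
U(R) = 44
k(B) - U(x) = -9/21 - 1*44 = -9*1/21 - 44 = -3/7 - 44 = -311/7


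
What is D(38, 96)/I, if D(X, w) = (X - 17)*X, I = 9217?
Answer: 798/9217 ≈ 0.086579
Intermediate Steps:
D(X, w) = X*(-17 + X) (D(X, w) = (-17 + X)*X = X*(-17 + X))
D(38, 96)/I = (38*(-17 + 38))/9217 = (38*21)*(1/9217) = 798*(1/9217) = 798/9217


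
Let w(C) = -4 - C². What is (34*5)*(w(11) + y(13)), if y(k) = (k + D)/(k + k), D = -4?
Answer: -275485/13 ≈ -21191.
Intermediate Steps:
y(k) = (-4 + k)/(2*k) (y(k) = (k - 4)/(k + k) = (-4 + k)/((2*k)) = (-4 + k)*(1/(2*k)) = (-4 + k)/(2*k))
(34*5)*(w(11) + y(13)) = (34*5)*((-4 - 1*11²) + (½)*(-4 + 13)/13) = 170*((-4 - 1*121) + (½)*(1/13)*9) = 170*((-4 - 121) + 9/26) = 170*(-125 + 9/26) = 170*(-3241/26) = -275485/13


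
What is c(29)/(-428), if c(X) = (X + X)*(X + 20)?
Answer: -1421/214 ≈ -6.6402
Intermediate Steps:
c(X) = 2*X*(20 + X) (c(X) = (2*X)*(20 + X) = 2*X*(20 + X))
c(29)/(-428) = (2*29*(20 + 29))/(-428) = (2*29*49)*(-1/428) = 2842*(-1/428) = -1421/214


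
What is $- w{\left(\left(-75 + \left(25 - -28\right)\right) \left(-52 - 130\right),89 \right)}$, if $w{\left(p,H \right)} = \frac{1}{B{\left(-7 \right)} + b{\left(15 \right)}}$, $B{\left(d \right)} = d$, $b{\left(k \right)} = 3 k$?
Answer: $- \frac{1}{38} \approx -0.026316$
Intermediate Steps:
$w{\left(p,H \right)} = \frac{1}{38}$ ($w{\left(p,H \right)} = \frac{1}{-7 + 3 \cdot 15} = \frac{1}{-7 + 45} = \frac{1}{38}$)
$- w{\left(\left(-75 + \left(25 - -28\right)\right) \left(-52 - 130\right),89 \right)} = \left(-1\right) \frac{1}{38} = - \frac{1}{38}$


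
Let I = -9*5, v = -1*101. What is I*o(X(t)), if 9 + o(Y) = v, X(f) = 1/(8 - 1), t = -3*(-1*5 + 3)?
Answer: 4950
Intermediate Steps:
t = 6 (t = -3*(-5 + 3) = -3*(-2) = 6)
X(f) = 1/7
v = -101
o(Y) = -110 (o(Y) = -9 - 101 = -110)
I = -45
I*o(X(t)) = -45*(-110) = 4950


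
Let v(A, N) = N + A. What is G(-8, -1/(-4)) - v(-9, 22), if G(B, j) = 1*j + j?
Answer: -25/2 ≈ -12.500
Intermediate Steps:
v(A, N) = A + N
G(B, j) = 2*j (G(B, j) = j + j = 2*j)
G(-8, -1/(-4)) - v(-9, 22) = 2*(-1/(-4)) - (-9 + 22) = 2*(-1*(-1/4)) - 1*13 = 2*(1/4) - 13 = 1/2 - 13 = -25/2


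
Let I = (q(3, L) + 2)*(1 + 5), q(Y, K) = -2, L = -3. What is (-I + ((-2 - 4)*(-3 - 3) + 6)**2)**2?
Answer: 3111696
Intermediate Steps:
I = 0 (I = (-2 + 2)*(1 + 5) = 0*6 = 0)
(-I + ((-2 - 4)*(-3 - 3) + 6)**2)**2 = (-1*0 + ((-2 - 4)*(-3 - 3) + 6)**2)**2 = (0 + (-6*(-6) + 6)**2)**2 = (0 + (36 + 6)**2)**2 = (0 + 42**2)**2 = (0 + 1764)**2 = 1764**2 = 3111696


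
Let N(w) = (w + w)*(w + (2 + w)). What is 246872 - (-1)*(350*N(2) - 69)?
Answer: 255203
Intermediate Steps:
N(w) = 2*w*(2 + 2*w) (N(w) = (2*w)*(2 + 2*w) = 2*w*(2 + 2*w))
246872 - (-1)*(350*N(2) - 69) = 246872 - (-1)*(350*(4*2*(1 + 2)) - 69) = 246872 - (-1)*(350*(4*2*3) - 69) = 246872 - (-1)*(350*24 - 69) = 246872 - (-1)*(8400 - 69) = 246872 - (-1)*8331 = 246872 - 1*(-8331) = 246872 + 8331 = 255203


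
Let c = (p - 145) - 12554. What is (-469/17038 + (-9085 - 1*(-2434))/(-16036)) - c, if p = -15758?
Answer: 555369019145/19515812 ≈ 28457.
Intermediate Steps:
c = -28457 (c = (-15758 - 145) - 12554 = -15903 - 12554 = -28457)
(-469/17038 + (-9085 - 1*(-2434))/(-16036)) - c = (-469/17038 + (-9085 - 1*(-2434))/(-16036)) - 1*(-28457) = (-469*1/17038 + (-9085 + 2434)*(-1/16036)) + 28457 = (-67/2434 - 6651*(-1/16036)) + 28457 = (-67/2434 + 6651/16036) + 28457 = 7557061/19515812 + 28457 = 555369019145/19515812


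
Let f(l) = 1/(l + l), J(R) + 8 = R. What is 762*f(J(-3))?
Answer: -381/11 ≈ -34.636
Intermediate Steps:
J(R) = -8 + R
f(l) = 1/(2*l)
762*f(J(-3)) = 762*(1/(2*(-8 - 3))) = 762*((½)/(-11)) = 762*((½)*(-1/11)) = 762*(-1/22) = -381/11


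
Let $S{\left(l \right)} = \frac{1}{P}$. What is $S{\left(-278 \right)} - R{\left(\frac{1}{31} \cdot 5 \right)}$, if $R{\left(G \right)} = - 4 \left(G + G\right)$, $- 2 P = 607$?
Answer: $\frac{24218}{18817} \approx 1.287$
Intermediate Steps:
$P = - \frac{607}{2}$ ($P = \left(- \frac{1}{2}\right) 607 = - \frac{607}{2} \approx -303.5$)
$R{\left(G \right)} = - 8 G$ ($R{\left(G \right)} = - 4 \cdot 2 G = - 8 G$)
$S{\left(l \right)} = - \frac{2}{607}$ ($S{\left(l \right)} = \frac{1}{- \frac{607}{2}} = - \frac{2}{607}$)
$S{\left(-278 \right)} - R{\left(\frac{1}{31} \cdot 5 \right)} = - \frac{2}{607} - - 8 \cdot \frac{1}{31} \cdot 5 = - \frac{2}{607} - \left(-8\right) \frac{5}{31} = - \frac{2}{607} - - \frac{40}{31} = - \frac{2}{607} + \frac{40}{31} = \frac{24218}{18817}$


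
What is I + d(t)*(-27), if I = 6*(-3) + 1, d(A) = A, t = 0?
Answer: -17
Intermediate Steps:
I = -17 (I = -18 + 1 = -17)
I + d(t)*(-27) = -17 + 0*(-27) = -17 + 0 = -17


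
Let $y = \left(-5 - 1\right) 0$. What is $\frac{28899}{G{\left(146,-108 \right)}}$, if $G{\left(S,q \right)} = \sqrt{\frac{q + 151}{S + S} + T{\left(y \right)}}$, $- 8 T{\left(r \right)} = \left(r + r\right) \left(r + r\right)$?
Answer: $\frac{57798 \sqrt{3139}}{43} \approx 75308.0$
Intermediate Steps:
$y = 0$ ($y = \left(-6\right) 0 = 0$)
$T{\left(r \right)} = - \frac{r^{2}}{2}$ ($T{\left(r \right)} = - \frac{\left(r + r\right) \left(r + r\right)}{8} = - \frac{2 r 2 r}{8} = - \frac{4 r^{2}}{8} = - \frac{r^{2}}{2}$)
$G{\left(S,q \right)} = \frac{\sqrt{2} \sqrt{\frac{151 + q}{S}}}{2}$ ($G{\left(S,q \right)} = \sqrt{\frac{q + 151}{S + S} - \frac{0^{2}}{2}} = \sqrt{\frac{151 + q}{2 S} - 0} = \sqrt{\left(151 + q\right) \frac{1}{2 S} + 0} = \sqrt{\frac{151 + q}{2 S} + 0} = \sqrt{\frac{151 + q}{2 S}} = \frac{\sqrt{2} \sqrt{\frac{151 + q}{S}}}{2}$)
$\frac{28899}{G{\left(146,-108 \right)}} = \frac{28899}{\frac{1}{2} \sqrt{2} \sqrt{\frac{151 - 108}{146}}} = \frac{28899}{\frac{1}{2} \sqrt{2} \sqrt{\frac{1}{146} \cdot 43}} = \frac{28899}{\frac{1}{2} \sqrt{2} \sqrt{\frac{43}{146}}} = \frac{28899}{\frac{1}{2} \sqrt{2} \frac{\sqrt{6278}}{146}} = \frac{28899}{\frac{1}{146} \sqrt{3139}} = 28899 \frac{2 \sqrt{3139}}{43} = \frac{57798 \sqrt{3139}}{43}$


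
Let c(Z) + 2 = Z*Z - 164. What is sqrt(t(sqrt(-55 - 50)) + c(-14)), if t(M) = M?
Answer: sqrt(30 + I*sqrt(105)) ≈ 5.5544 + 0.92242*I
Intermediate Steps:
c(Z) = -166 + Z**2 (c(Z) = -2 + (Z*Z - 164) = -2 + (Z**2 - 164) = -2 + (-164 + Z**2) = -166 + Z**2)
sqrt(t(sqrt(-55 - 50)) + c(-14)) = sqrt(sqrt(-55 - 50) + (-166 + (-14)**2)) = sqrt(sqrt(-105) + (-166 + 196)) = sqrt(I*sqrt(105) + 30) = sqrt(30 + I*sqrt(105))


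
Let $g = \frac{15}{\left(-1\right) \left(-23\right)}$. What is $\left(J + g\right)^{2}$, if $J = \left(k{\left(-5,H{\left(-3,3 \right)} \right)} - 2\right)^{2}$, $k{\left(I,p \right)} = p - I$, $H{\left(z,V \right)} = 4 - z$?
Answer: $\frac{5359225}{529} \approx 10131.0$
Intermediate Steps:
$J = 100$ ($J = \left(\left(\left(4 - -3\right) - -5\right) - 2\right)^{2} = \left(\left(\left(4 + 3\right) + 5\right) - 2\right)^{2} = \left(\left(7 + 5\right) - 2\right)^{2} = \left(12 - 2\right)^{2} = 10^{2} = 100$)
$g = \frac{15}{23} \approx 0.65217$
$\left(J + g\right)^{2} = \left(100 + \frac{15}{23}\right)^{2} = \left(\frac{2315}{23}\right)^{2} = \frac{5359225}{529}$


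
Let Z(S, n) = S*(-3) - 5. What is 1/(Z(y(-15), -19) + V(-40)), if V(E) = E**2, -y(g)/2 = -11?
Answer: 1/1529 ≈ 0.00065402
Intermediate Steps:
y(g) = 22 (y(g) = -2*(-11) = 22)
Z(S, n) = -5 - 3*S (Z(S, n) = -3*S - 5 = -5 - 3*S)
1/(Z(y(-15), -19) + V(-40)) = 1/((-5 - 3*22) + (-40)**2) = 1/((-5 - 66) + 1600) = 1/(-71 + 1600) = 1/1529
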